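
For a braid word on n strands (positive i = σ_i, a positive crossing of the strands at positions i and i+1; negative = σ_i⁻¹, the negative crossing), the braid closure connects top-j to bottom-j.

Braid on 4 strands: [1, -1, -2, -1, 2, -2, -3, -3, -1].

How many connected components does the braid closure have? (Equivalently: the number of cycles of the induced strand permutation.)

Track the strand permutation on 4 strands, starting from identity.
  step 1: s1 swaps positions 1,2 -> [2 1 3 4]
  step 2: s1^-1 swaps positions 1,2 -> [1 2 3 4]
  step 3: s2^-1 swaps positions 2,3 -> [1 3 2 4]
  step 4: s1^-1 swaps positions 1,2 -> [3 1 2 4]
  step 5: s2 swaps positions 2,3 -> [3 2 1 4]
  step 6: s2^-1 swaps positions 2,3 -> [3 1 2 4]
  step 7: s3^-1 swaps positions 3,4 -> [3 1 4 2]
  step 8: s3^-1 swaps positions 3,4 -> [3 1 2 4]
  step 9: s1^-1 swaps positions 1,2 -> [1 3 2 4]
Final permutation (position -> original strand): [1 3 2 4]
Closure components = cycle count of this permutation = 3.

Answer: 3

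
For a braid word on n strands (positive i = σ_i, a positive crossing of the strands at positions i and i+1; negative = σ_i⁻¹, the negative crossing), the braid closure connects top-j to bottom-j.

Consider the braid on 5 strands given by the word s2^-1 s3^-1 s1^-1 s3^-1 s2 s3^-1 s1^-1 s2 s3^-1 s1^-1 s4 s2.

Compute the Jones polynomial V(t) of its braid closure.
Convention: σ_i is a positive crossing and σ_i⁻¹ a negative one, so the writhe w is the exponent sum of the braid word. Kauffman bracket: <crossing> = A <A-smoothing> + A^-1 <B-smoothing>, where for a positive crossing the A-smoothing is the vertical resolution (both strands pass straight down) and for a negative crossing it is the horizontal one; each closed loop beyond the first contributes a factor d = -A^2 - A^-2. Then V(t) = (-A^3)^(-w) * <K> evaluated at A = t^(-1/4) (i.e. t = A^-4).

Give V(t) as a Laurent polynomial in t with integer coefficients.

1 - 2*t^-1 + 4*t^-2 - 5*t^-3 + 7*t^-4 - 7*t^-5 + 6*t^-6 - 5*t^-7 + 3*t^-8 - t^-9

Derivation:
The presented braid s2^-1 s3^-1 s1^-1 s3^-1 s2 s3^-1 s1^-1 s2 s3^-1 s1^-1 s4 s2 on 5 strands reduces by inverse Markov moves (closure unchanged at each step):
  Deconjugate: the word is γ·β·γ⁻¹ with γ = s2^-1 (prefix) and γ⁻¹ = s2 (suffix); strip both.
  Destabilize: the word has the form β·s4 where s4 occurs only as the final letter (β ∈ B_4); drop it and the last strand → 4 strands.
Reduced to β = s3^-1 s1^-1 s3^-1 s2 s3^-1 s1^-1 s2 s3^-1 s1^-1 on 4 strands, 9 crossings.
Compute on β:
Braid: s3^-1 s1^-1 s3^-1 s2 s3^-1 s1^-1 s2 s3^-1 s1^-1 on 4 strands, 9 crossings.
Writhe w = (#positive) - (#negative) = 2 - 7 = -5.
State-sum expansion of <K>. There are 2^9 = 512 states.
For each crossing: s=0 is the vertical smoothing, s=1 horizontal. Crossing k contributes A^(sign_k * (1 - 2*s_k)); loop factor d = -A^2 - A^-2.
Tabulate the states by total A-exponent and number of loops L (A-exp: L × count):
  A^9: L=7 ×1
  A^7: L=6 ×9
  A^5: L=5 ×36
  A^3: L=4 ×83, L=6 ×1
  A^1: L=3 ×118, L=5 ×8
  A^-1: L=2 ×100, L=4 ×26
  A^-3: L=1 ×41, L=3 ×42, L=5 ×1
  A^-5: L=2 ×31, L=4 ×5
  A^-7: L=3 ×9
  A^-9: L=4 ×1
Each group contributes A^e * Σ count * d^(L-1):
Powers of d = -A^2 - A^-2: d^2 = A^4 + 2 + A^-4; d^3 = -A^6 - 3*A^2 - 3*A^-2 - A^-6; d^4 = A^8 + 4*A^4 + 6 + 4*A^-4 + A^-8; d^5 = -A^10 - 5*A^6 - 10*A^2 - 10*A^-2 - 5*A^-6 - A^-10; d^6 = A^12 + 6*A^8 + 15*A^4 + 20 + 15*A^-4 + 6*A^-8 + A^-12.
  A^9 * (d^6) = A^21 + 6*A^17 + 15*A^13 + 20*A^9 + 15*A^5 + 6*A + A^-3
  A^7 * (9*d^5) = -9*A^17 - 45*A^13 - 90*A^9 - 90*A^5 - 45*A - 9*A^-3
  A^5 * (36*d^4) = 36*A^13 + 144*A^9 + 216*A^5 + 144*A + 36*A^-3
  A^3 * (83*d^3 + d^5) = -A^13 - 88*A^9 - 259*A^5 - 259*A - 88*A^-3 - A^-7
  A^1 * (118*d^2 + 8*d^4) = 8*A^9 + 150*A^5 + 284*A + 150*A^-3 + 8*A^-7
  A^-1 * (100*d + 26*d^3) = -26*A^5 - 178*A - 178*A^-3 - 26*A^-7
  A^-3 * (41 + 42*d^2 + d^4) = A^5 + 46*A + 131*A^-3 + 46*A^-7 + A^-11
  A^-5 * (31*d + 5*d^3) = -5*A - 46*A^-3 - 46*A^-7 - 5*A^-11
  A^-7 * (9*d^2) = 9*A^-3 + 18*A^-7 + 9*A^-11
  A^-9 * (d^3) = -A^-3 - 3*A^-7 - 3*A^-11 - A^-15
Summing the groups: <K> = A^21 - 3*A^17 + 5*A^13 - 6*A^9 + 7*A^5 - 7*A + 5*A^-3 - 4*A^-7 + 2*A^-11 - A^-15
Normalise by the writhe: (-A^3)^(-w) = (-A^3)^(5) = -A^15, so f(A) = -A^15 * <K> = -A^36 + 3*A^32 - 5*A^28 + 6*A^24 - 7*A^20 + 7*A^16 - 5*A^12 + 4*A^8 - 2*A^4 + 1.
Substitute A = t^(-1/4), i.e. A^e → t^(-e/4): V(t) = 1 - 2*t^-1 + 4*t^-2 - 5*t^-3 + 7*t^-4 - 7*t^-5 + 6*t^-6 - 5*t^-7 + 3*t^-8 - t^-9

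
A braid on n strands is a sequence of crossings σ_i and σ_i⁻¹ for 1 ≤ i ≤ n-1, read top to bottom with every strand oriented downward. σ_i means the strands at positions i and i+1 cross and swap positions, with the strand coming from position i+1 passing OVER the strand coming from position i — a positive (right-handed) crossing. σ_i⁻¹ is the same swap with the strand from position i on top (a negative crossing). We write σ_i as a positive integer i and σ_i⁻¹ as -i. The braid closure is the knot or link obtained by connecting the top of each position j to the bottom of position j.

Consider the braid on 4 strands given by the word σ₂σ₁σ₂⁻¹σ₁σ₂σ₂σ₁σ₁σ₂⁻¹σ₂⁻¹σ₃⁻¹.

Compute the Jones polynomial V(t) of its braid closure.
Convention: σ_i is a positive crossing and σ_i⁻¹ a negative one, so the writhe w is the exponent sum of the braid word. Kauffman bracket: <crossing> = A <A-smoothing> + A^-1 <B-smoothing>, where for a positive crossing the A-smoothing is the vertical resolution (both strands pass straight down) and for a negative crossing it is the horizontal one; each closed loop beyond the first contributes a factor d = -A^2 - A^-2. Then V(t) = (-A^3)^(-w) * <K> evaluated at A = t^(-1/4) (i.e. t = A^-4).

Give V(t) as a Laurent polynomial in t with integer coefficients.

The presented braid s2 s1 s2^-1 s1 s2 s2 s1 s1 s2^-1 s2^-1 s3^-1 on 4 strands reduces by inverse Markov moves (closure unchanged at each step):
  Destabilize: the word has the form β·s3^-1 where s3^-1 occurs only as the final letter (β ∈ B_3); drop it and the last strand → 3 strands.
  Deconjugate: the word is γ·β·γ⁻¹ with γ = s2 (prefix) and γ⁻¹ = s2^-1 (suffix); strip both.
Reduced to β = s1 s2^-1 s1 s2 s2 s1 s1 s2^-1 on 3 strands, 8 crossings.
Compute on β:
Braid: s1 s2^-1 s1 s2 s2 s1 s1 s2^-1 on 3 strands, 8 crossings.
Writhe w = (#positive) - (#negative) = 6 - 2 = 4.
State-sum expansion of <K>. There are 2^8 = 256 states.
Each crossing splits two ways (0=vertical, 1=horizontal). The state's weight is A^(#A-smoothings - #B-smoothings) * d^(loops - 1).
Tabulate the states by total A-exponent and number of loops L (A-exp: L × count):
  A^8: L=3 ×1
  A^6: L=2 ×6, L=4 ×2
  A^4: L=1 ×11, L=3 ×16, L=5 ×1
  A^2: L=2 ×47, L=4 ×9
  A^0: L=1 ×26, L=3 ×43, L=5 ×1
  A^-2: L=2 ×41, L=4 ×15
  A^-4: L=3 ×26, L=5 ×2
  A^-6: L=4 ×8
  A^-8: L=5 ×1
Each group contributes A^e * Σ count * d^(L-1):
Powers of d = -A^2 - A^-2: d^2 = A^4 + 2 + A^-4; d^3 = -A^6 - 3*A^2 - 3*A^-2 - A^-6; d^4 = A^8 + 4*A^4 + 6 + 4*A^-4 + A^-8.
  A^8 * (d^2) = A^12 + 2*A^8 + A^4
  A^6 * (6*d + 2*d^3) = -2*A^12 - 12*A^8 - 12*A^4 - 2
  A^4 * (11 + 16*d^2 + d^4) = A^12 + 20*A^8 + 49*A^4 + 20 + A^-4
  A^2 * (47*d + 9*d^3) = -9*A^8 - 74*A^4 - 74 - 9*A^-4
  A^0 * (26 + 43*d^2 + d^4) = A^8 + 47*A^4 + 118 + 47*A^-4 + A^-8
  A^-2 * (41*d + 15*d^3) = -15*A^4 - 86 - 86*A^-4 - 15*A^-8
  A^-4 * (26*d^2 + 2*d^4) = 2*A^4 + 34 + 64*A^-4 + 34*A^-8 + 2*A^-12
  A^-6 * (8*d^3) = -8 - 24*A^-4 - 24*A^-8 - 8*A^-12
  A^-8 * (d^4) = 1 + 4*A^-4 + 6*A^-8 + 4*A^-12 + A^-16
Summing the groups: <K> = 2*A^8 - 2*A^4 + 3 - 3*A^-4 + 2*A^-8 - 2*A^-12 + A^-16
Normalise by the writhe: (-A^3)^(-w) = (-A^3)^(-4) = A^-12, so f(A) = A^-12 * <K> = 2*A^-4 - 2*A^-8 + 3*A^-12 - 3*A^-16 + 2*A^-20 - 2*A^-24 + A^-28.
Substitute A = t^(-1/4), i.e. A^e → t^(-e/4): V(t) = t^7 - 2*t^6 + 2*t^5 - 3*t^4 + 3*t^3 - 2*t^2 + 2*t

Answer: t^7 - 2*t^6 + 2*t^5 - 3*t^4 + 3*t^3 - 2*t^2 + 2*t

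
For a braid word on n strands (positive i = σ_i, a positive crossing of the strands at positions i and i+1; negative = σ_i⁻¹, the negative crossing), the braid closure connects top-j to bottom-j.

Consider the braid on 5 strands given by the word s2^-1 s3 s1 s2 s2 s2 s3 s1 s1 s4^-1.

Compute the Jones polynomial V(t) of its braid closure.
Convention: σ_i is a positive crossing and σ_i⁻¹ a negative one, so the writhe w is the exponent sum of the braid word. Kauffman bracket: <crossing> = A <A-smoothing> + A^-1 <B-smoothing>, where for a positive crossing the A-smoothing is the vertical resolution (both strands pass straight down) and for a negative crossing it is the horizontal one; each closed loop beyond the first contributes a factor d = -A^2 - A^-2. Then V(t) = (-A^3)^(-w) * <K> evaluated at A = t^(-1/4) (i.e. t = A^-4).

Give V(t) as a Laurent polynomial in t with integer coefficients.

t^10 - 3*t^9 + 4*t^8 - 6*t^7 + 6*t^6 - 5*t^5 + 5*t^4 - 2*t^3 + t^2

Derivation:
The presented braid s2^-1 s3 s1 s2 s2 s2 s3 s1 s1 s4^-1 on 5 strands reduces by inverse Markov moves (closure unchanged at each step):
  Destabilize: the word has the form β·s4^-1 where s4^-1 occurs only as the final letter (β ∈ B_4); drop it and the last strand → 4 strands.
Reduced to β = s2^-1 s3 s1 s2 s2 s2 s3 s1 s1 on 4 strands, 9 crossings.
Compute on β:
Braid: s2^-1 s3 s1 s2 s2 s2 s3 s1 s1 on 4 strands, 9 crossings.
Writhe w = (#positive) - (#negative) = 8 - 1 = 7.
State-sum expansion of <K>. There are 2^9 = 512 states.
For each crossing: s=0 is the vertical smoothing, s=1 horizontal. Crossing k contributes A^(sign_k * (1 - 2*s_k)); loop factor d = -A^2 - A^-2.
Tabulate the states by total A-exponent and number of loops L (A-exp: L × count):
  A^9: L=3 ×1
  A^7: L=2 ×5, L=4 ×4
  A^5: L=1 ×6, L=3 ×27, L=5 ×3
  A^3: L=2 ×57, L=4 ×26, L=6 ×1
  A^1: L=1 ×39, L=3 ×77, L=5 ×10
  A^-1: L=2 ×81, L=4 ×44, L=6 ×1
  A^-3: L=3 ×73, L=5 ×11
  A^-5: L=4 ×35, L=6 ×1
  A^-7: L=5 ×9
  A^-9: L=6 ×1
Each group contributes A^e * Σ count * d^(L-1):
Powers of d = -A^2 - A^-2: d^2 = A^4 + 2 + A^-4; d^3 = -A^6 - 3*A^2 - 3*A^-2 - A^-6; d^4 = A^8 + 4*A^4 + 6 + 4*A^-4 + A^-8; d^5 = -A^10 - 5*A^6 - 10*A^2 - 10*A^-2 - 5*A^-6 - A^-10.
  A^9 * (d^2) = A^13 + 2*A^9 + A^5
  A^7 * (5*d + 4*d^3) = -4*A^13 - 17*A^9 - 17*A^5 - 4*A
  A^5 * (6 + 27*d^2 + 3*d^4) = 3*A^13 + 39*A^9 + 78*A^5 + 39*A + 3*A^-3
  A^3 * (57*d + 26*d^3 + d^5) = -A^13 - 31*A^9 - 145*A^5 - 145*A - 31*A^-3 - A^-7
  A^1 * (39 + 77*d^2 + 10*d^4) = 10*A^9 + 117*A^5 + 253*A + 117*A^-3 + 10*A^-7
  A^-1 * (81*d + 44*d^3 + d^5) = -A^9 - 49*A^5 - 223*A - 223*A^-3 - 49*A^-7 - A^-11
  A^-3 * (73*d^2 + 11*d^4) = 11*A^5 + 117*A + 212*A^-3 + 117*A^-7 + 11*A^-11
  A^-5 * (35*d^3 + d^5) = -A^5 - 40*A - 115*A^-3 - 115*A^-7 - 40*A^-11 - A^-15
  A^-7 * (9*d^4) = 9*A + 36*A^-3 + 54*A^-7 + 36*A^-11 + 9*A^-15
  A^-9 * (d^5) = -A - 5*A^-3 - 10*A^-7 - 10*A^-11 - 5*A^-15 - A^-19
Summing the groups: <K> = -A^13 + 2*A^9 - 5*A^5 + 5*A - 6*A^-3 + 6*A^-7 - 4*A^-11 + 3*A^-15 - A^-19
Normalise by the writhe: (-A^3)^(-w) = (-A^3)^(-7) = -A^-21, so f(A) = -A^-21 * <K> = A^-8 - 2*A^-12 + 5*A^-16 - 5*A^-20 + 6*A^-24 - 6*A^-28 + 4*A^-32 - 3*A^-36 + A^-40.
Substitute A = t^(-1/4), i.e. A^e → t^(-e/4): V(t) = t^10 - 3*t^9 + 4*t^8 - 6*t^7 + 6*t^6 - 5*t^5 + 5*t^4 - 2*t^3 + t^2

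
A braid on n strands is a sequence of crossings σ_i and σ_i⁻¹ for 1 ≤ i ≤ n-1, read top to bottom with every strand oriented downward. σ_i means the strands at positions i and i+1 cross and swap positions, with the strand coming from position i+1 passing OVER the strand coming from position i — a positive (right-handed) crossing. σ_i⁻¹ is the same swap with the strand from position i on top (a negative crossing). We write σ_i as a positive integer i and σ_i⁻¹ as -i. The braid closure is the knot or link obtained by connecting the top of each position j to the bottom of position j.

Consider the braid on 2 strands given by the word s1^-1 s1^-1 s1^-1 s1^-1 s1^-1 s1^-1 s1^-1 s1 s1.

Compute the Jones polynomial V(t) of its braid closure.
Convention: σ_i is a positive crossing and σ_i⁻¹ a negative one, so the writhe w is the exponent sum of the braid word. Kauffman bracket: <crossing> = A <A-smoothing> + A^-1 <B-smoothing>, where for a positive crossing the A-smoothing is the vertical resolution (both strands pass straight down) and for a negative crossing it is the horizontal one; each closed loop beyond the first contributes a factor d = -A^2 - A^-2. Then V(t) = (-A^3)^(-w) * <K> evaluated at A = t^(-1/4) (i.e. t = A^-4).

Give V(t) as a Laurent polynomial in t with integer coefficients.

t^-2 + t^-4 - t^-5 + t^-6 - t^-7

Derivation:
The presented braid s1^-1 s1^-1 s1^-1 s1^-1 s1^-1 s1^-1 s1^-1 s1 s1 on 2 strands reduces by inverse Markov moves (closure unchanged at each step):
  Deconjugate: the word is γ·β·γ⁻¹ with γ = s1^-1 s1^-1 (prefix) and γ⁻¹ = s1 s1 (suffix); strip both.
Reduced to β = s1^-1 s1^-1 s1^-1 s1^-1 s1^-1 on 2 strands, 5 crossings.
Compute on β:
Braid: s1^-1 s1^-1 s1^-1 s1^-1 s1^-1 on 2 strands, 5 crossings.
Writhe w = (#positive) - (#negative) = 0 - 5 = -5.
Enumerate smoothing states for the bracket polynomial. There are 2^5 = 32 states.
For each crossing: s=0 is the vertical smoothing, s=1 horizontal. Crossing k contributes A^(sign_k * (1 - 2*s_k)); loop factor d = -A^2 - A^-2.
  state 00000: A-exp=-5, loops=2, term = A^-5 * d^1
  state 00001: A-exp=-3, loops=1, term = A^-3 * d^0
  state 00010: A-exp=-3, loops=1, term = A^-3 * d^0
  state 00011: A-exp=-1, loops=2, term = A^-1 * d^1
  state 00100: A-exp=-3, loops=1, term = A^-3 * d^0
  state 00101: A-exp=-1, loops=2, term = A^-1 * d^1
  state 00110: A-exp=-1, loops=2, term = A^-1 * d^1
  state 00111: A-exp=+1, loops=3, term = A^1 * d^2
  state 01000: A-exp=-3, loops=1, term = A^-3 * d^0
  state 01001: A-exp=-1, loops=2, term = A^-1 * d^1
  state 01010: A-exp=-1, loops=2, term = A^-1 * d^1
  state 01011: A-exp=+1, loops=3, term = A^1 * d^2
  state 01100: A-exp=-1, loops=2, term = A^-1 * d^1
  state 01101: A-exp=+1, loops=3, term = A^1 * d^2
  state 01110: A-exp=+1, loops=3, term = A^1 * d^2
  state 01111: A-exp=+3, loops=4, term = A^3 * d^3
  state 10000: A-exp=-3, loops=1, term = A^-3 * d^0
  state 10001: A-exp=-1, loops=2, term = A^-1 * d^1
  state 10010: A-exp=-1, loops=2, term = A^-1 * d^1
  state 10011: A-exp=+1, loops=3, term = A^1 * d^2
  state 10100: A-exp=-1, loops=2, term = A^-1 * d^1
  state 10101: A-exp=+1, loops=3, term = A^1 * d^2
  state 10110: A-exp=+1, loops=3, term = A^1 * d^2
  state 10111: A-exp=+3, loops=4, term = A^3 * d^3
  state 11000: A-exp=-1, loops=2, term = A^-1 * d^1
  state 11001: A-exp=+1, loops=3, term = A^1 * d^2
  state 11010: A-exp=+1, loops=3, term = A^1 * d^2
  state 11011: A-exp=+3, loops=4, term = A^3 * d^3
  state 11100: A-exp=+1, loops=3, term = A^1 * d^2
  state 11101: A-exp=+3, loops=4, term = A^3 * d^3
  state 11110: A-exp=+3, loops=4, term = A^3 * d^3
  state 11111: A-exp=+5, loops=5, term = A^5 * d^4
Collect the terms by A-exponent (count of states per loop number):
Powers of d = -A^2 - A^-2: d^2 = A^4 + 2 + A^-4; d^3 = -A^6 - 3*A^2 - 3*A^-2 - A^-6; d^4 = A^8 + 4*A^4 + 6 + 4*A^-4 + A^-8.
  A^5 * (d^4) = A^13 + 4*A^9 + 6*A^5 + 4*A + A^-3
  A^3 * (5*d^3) = -5*A^9 - 15*A^5 - 15*A - 5*A^-3
  A^1 * (10*d^2) = 10*A^5 + 20*A + 10*A^-3
  A^-1 * (10*d) = -10*A - 10*A^-3
  A^-3 * (5) = 5*A^-3
  A^-5 * (d) = -A^-3 - A^-7
Summing the groups: <K> = A^13 - A^9 + A^5 - A - A^-7
Normalise by the writhe: (-A^3)^(-w) = (-A^3)^(5) = -A^15, so f(A) = -A^15 * <K> = -A^28 + A^24 - A^20 + A^16 + A^8.
Substitute A = t^(-1/4), i.e. A^e → t^(-e/4): V(t) = t^-2 + t^-4 - t^-5 + t^-6 - t^-7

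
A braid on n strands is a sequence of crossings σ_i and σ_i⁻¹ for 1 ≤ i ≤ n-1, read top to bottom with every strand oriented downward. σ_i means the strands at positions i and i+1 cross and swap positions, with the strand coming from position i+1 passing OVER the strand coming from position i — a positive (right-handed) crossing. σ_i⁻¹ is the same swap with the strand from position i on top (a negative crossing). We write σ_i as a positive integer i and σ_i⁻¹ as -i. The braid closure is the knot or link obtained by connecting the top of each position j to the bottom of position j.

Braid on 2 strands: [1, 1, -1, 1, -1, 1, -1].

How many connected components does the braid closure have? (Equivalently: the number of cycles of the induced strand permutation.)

1

Derivation:
Track the strand permutation on 2 strands, starting from identity.
  step 1: s1 swaps positions 1,2 -> [2 1]
  step 2: s1 swaps positions 1,2 -> [1 2]
  step 3: s1^-1 swaps positions 1,2 -> [2 1]
  step 4: s1 swaps positions 1,2 -> [1 2]
  step 5: s1^-1 swaps positions 1,2 -> [2 1]
  step 6: s1 swaps positions 1,2 -> [1 2]
  step 7: s1^-1 swaps positions 1,2 -> [2 1]
Final permutation (position -> original strand): [2 1]
Closure components = cycle count of this permutation = 1.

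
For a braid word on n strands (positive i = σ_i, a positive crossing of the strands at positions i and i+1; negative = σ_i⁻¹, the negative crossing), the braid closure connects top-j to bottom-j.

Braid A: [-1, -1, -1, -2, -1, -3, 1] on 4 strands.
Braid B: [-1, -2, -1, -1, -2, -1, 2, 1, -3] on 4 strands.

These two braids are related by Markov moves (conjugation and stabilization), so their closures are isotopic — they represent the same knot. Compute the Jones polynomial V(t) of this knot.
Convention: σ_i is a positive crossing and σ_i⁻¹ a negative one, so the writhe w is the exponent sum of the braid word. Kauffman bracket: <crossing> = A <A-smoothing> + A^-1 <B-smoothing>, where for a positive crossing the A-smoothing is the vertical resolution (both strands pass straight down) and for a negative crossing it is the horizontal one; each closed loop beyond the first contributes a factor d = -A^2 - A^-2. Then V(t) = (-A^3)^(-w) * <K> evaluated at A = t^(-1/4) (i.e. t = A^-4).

Markov-equivalent braids have isotopic closures, hence identical knot invariants. Strip the Markov moves from each word to reach a common short braid β, then compute V(t) once on β.
Braid A: s1^-1 s1^-1 s1^-1 s2^-1 s1^-1 s3^-1 s1 on 4 strands reduces by inverse Markov moves (closure unchanged at each step):
  Deconjugate: the word is γ·β·γ⁻¹ with γ = s1^-1 (prefix) and γ⁻¹ = s1 (suffix); strip both.
  Destabilize: the word has the form β·s3^-1 where s3^-1 occurs only as the final letter (β ∈ B_3); drop it and the last strand → 3 strands.
Reduced to β = s1^-1 s1^-1 s2^-1 s1^-1 on 3 strands, 4 crossings.
Braid B: s1^-1 s2^-1 s1^-1 s1^-1 s2^-1 s1^-1 s2 s1 s3^-1 on 4 strands reduces by inverse Markov moves (closure unchanged at each step):
  Destabilize: the word has the form β·s3^-1 where s3^-1 occurs only as the final letter (β ∈ B_3); drop it and the last strand → 3 strands.
  Deconjugate: the word is γ·β·γ⁻¹ with γ = s1^-1 s2^-1 (prefix) and γ⁻¹ = s2 s1 (suffix); strip both.
Reduced to β = s1^-1 s1^-1 s2^-1 s1^-1 on 3 strands, 4 crossings.
Both give the same β = s1^-1 s1^-1 s2^-1 s1^-1 on 3 strands, so one state sum suffices:
Braid: s1^-1 s1^-1 s2^-1 s1^-1 on 3 strands, 4 crossings.
Writhe w = (#positive) - (#negative) = 0 - 4 = -4.
Enumerate smoothing states for the bracket polynomial. There are 2^4 = 16 states.
Each crossing splits two ways (0=vertical, 1=horizontal). The state's weight is A^(#A-smoothings - #B-smoothings) * d^(loops - 1).
  state 0000: A-exp=-4, loops=3, term = A^-4 * d^2
  state 0001: A-exp=-2, loops=2, term = A^-2 * d^1
  state 0010: A-exp=-2, loops=2, term = A^-2 * d^1
  state 0011: A-exp=+0, loops=1, term = A^0 * d^0
  state 0100: A-exp=-2, loops=2, term = A^-2 * d^1
  state 0101: A-exp=+0, loops=3, term = A^0 * d^2
  state 0110: A-exp=+0, loops=1, term = A^0 * d^0
  state 0111: A-exp=+2, loops=2, term = A^2 * d^1
  state 1000: A-exp=-2, loops=2, term = A^-2 * d^1
  state 1001: A-exp=+0, loops=3, term = A^0 * d^2
  state 1010: A-exp=+0, loops=1, term = A^0 * d^0
  state 1011: A-exp=+2, loops=2, term = A^2 * d^1
  state 1100: A-exp=+0, loops=3, term = A^0 * d^2
  state 1101: A-exp=+2, loops=4, term = A^2 * d^3
  state 1110: A-exp=+2, loops=2, term = A^2 * d^1
  state 1111: A-exp=+4, loops=3, term = A^4 * d^2
Collect the terms by A-exponent (count of states per loop number):
Powers of d = -A^2 - A^-2: d^2 = A^4 + 2 + A^-4; d^3 = -A^6 - 3*A^2 - 3*A^-2 - A^-6.
  A^4 * (d^2) = A^8 + 2*A^4 + 1
  A^2 * (3*d + d^3) = -A^8 - 6*A^4 - 6 - A^-4
  A^0 * (3 + 3*d^2) = 3*A^4 + 9 + 3*A^-4
  A^-2 * (4*d) = -4 - 4*A^-4
  A^-4 * (d^2) = 1 + 2*A^-4 + A^-8
Summing the groups: <K> = -A^4 + 1 + A^-8
Normalise by the writhe: (-A^3)^(-w) = (-A^3)^(4) = A^12, so f(A) = A^12 * <K> = -A^16 + A^12 + A^4.
Substitute A = t^(-1/4), i.e. A^e → t^(-e/4): V(t) = t^-1 + t^-3 - t^-4

Answer: t^-1 + t^-3 - t^-4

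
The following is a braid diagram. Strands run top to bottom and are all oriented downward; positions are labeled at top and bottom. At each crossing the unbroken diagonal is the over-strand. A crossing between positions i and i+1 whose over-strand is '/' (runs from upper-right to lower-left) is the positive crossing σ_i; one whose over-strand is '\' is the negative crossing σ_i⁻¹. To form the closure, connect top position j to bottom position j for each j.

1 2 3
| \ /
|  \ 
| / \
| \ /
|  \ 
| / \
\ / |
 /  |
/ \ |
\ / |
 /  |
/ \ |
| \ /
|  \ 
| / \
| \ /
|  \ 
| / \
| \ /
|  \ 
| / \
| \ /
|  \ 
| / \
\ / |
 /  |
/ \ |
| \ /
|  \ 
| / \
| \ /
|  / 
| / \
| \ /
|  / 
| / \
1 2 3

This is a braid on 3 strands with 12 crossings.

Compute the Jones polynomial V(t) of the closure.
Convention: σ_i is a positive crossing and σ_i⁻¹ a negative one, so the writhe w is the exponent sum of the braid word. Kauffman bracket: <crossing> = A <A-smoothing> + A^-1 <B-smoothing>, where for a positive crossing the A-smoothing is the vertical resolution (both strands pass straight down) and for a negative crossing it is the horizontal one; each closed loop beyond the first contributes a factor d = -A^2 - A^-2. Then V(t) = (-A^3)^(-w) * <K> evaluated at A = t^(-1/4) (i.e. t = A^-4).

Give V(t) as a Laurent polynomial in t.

-t^2 + 2*t - 2 + 4*t^-1 - 4*t^-2 + 4*t^-3 - 3*t^-4 + 2*t^-5 - t^-6

Derivation:
Reading the diagram top to bottom ('/'-over between positions i,i+1 = s_i, '\'-over = s_i^-1): braid word = s2^-1 s2^-1 s1 s1 s2^-1 s2^-1 s2^-1 s2^-1 s1 s2^-1 s2 s2.
The presented braid s2^-1 s2^-1 s1 s1 s2^-1 s2^-1 s2^-1 s2^-1 s1 s2^-1 s2 s2 on 3 strands reduces by inverse Markov moves (closure unchanged at each step):
  Deconjugate: the word is γ·β·γ⁻¹ with γ = s2^-1 s2^-1 (prefix) and γ⁻¹ = s2 s2 (suffix); strip both.
Reduced to β = s1 s1 s2^-1 s2^-1 s2^-1 s2^-1 s1 s2^-1 on 3 strands, 8 crossings.
Compute on β:
Braid: s1 s1 s2^-1 s2^-1 s2^-1 s2^-1 s1 s2^-1 on 3 strands, 8 crossings.
Writhe w = (#positive) - (#negative) = 3 - 5 = -2.
Computing the Kauffman bracket via state sum. There are 2^8 = 256 states.
Smooth each crossing (0=||, 1=⌣⌢); contribution A^(Σ sign_k(1-2s_k)) * d^(L-1).
Tabulate the states by total A-exponent and number of loops L (A-exp: L × count):
  A^8: L=6 ×1
  A^6: L=5 ×8
  A^4: L=4 ×27, L=6 ×1
  A^2: L=3 ×48, L=5 ×8
  A^0: L=2 ×47, L=4 ×22, L=6 ×1
  A^-2: L=1 ×23, L=3 ×29, L=5 ×4
  A^-4: L=2 ×22, L=4 ×6
  A^-6: L=3 ×8
  A^-8: L=4 ×1
Each group contributes A^e * Σ count * d^(L-1):
Powers of d = -A^2 - A^-2: d^2 = A^4 + 2 + A^-4; d^3 = -A^6 - 3*A^2 - 3*A^-2 - A^-6; d^4 = A^8 + 4*A^4 + 6 + 4*A^-4 + A^-8; d^5 = -A^10 - 5*A^6 - 10*A^2 - 10*A^-2 - 5*A^-6 - A^-10.
  A^8 * (d^5) = -A^18 - 5*A^14 - 10*A^10 - 10*A^6 - 5*A^2 - A^-2
  A^6 * (8*d^4) = 8*A^14 + 32*A^10 + 48*A^6 + 32*A^2 + 8*A^-2
  A^4 * (27*d^3 + d^5) = -A^14 - 32*A^10 - 91*A^6 - 91*A^2 - 32*A^-2 - A^-6
  A^2 * (48*d^2 + 8*d^4) = 8*A^10 + 80*A^6 + 144*A^2 + 80*A^-2 + 8*A^-6
  A^0 * (47*d + 22*d^3 + d^5) = -A^10 - 27*A^6 - 123*A^2 - 123*A^-2 - 27*A^-6 - A^-10
  A^-2 * (23 + 29*d^2 + 4*d^4) = 4*A^6 + 45*A^2 + 105*A^-2 + 45*A^-6 + 4*A^-10
  A^-4 * (22*d + 6*d^3) = -6*A^2 - 40*A^-2 - 40*A^-6 - 6*A^-10
  A^-6 * (8*d^2) = 8*A^-2 + 16*A^-6 + 8*A^-10
  A^-8 * (d^3) = -A^-2 - 3*A^-6 - 3*A^-10 - A^-14
Summing the groups: <K> = -A^18 + 2*A^14 - 3*A^10 + 4*A^6 - 4*A^2 + 4*A^-2 - 2*A^-6 + 2*A^-10 - A^-14
Normalise by the writhe: (-A^3)^(-w) = (-A^3)^(2) = A^6, so f(A) = A^6 * <K> = -A^24 + 2*A^20 - 3*A^16 + 4*A^12 - 4*A^8 + 4*A^4 - 2 + 2*A^-4 - A^-8.
Substitute A = t^(-1/4), i.e. A^e → t^(-e/4): V(t) = -t^2 + 2*t - 2 + 4*t^-1 - 4*t^-2 + 4*t^-3 - 3*t^-4 + 2*t^-5 - t^-6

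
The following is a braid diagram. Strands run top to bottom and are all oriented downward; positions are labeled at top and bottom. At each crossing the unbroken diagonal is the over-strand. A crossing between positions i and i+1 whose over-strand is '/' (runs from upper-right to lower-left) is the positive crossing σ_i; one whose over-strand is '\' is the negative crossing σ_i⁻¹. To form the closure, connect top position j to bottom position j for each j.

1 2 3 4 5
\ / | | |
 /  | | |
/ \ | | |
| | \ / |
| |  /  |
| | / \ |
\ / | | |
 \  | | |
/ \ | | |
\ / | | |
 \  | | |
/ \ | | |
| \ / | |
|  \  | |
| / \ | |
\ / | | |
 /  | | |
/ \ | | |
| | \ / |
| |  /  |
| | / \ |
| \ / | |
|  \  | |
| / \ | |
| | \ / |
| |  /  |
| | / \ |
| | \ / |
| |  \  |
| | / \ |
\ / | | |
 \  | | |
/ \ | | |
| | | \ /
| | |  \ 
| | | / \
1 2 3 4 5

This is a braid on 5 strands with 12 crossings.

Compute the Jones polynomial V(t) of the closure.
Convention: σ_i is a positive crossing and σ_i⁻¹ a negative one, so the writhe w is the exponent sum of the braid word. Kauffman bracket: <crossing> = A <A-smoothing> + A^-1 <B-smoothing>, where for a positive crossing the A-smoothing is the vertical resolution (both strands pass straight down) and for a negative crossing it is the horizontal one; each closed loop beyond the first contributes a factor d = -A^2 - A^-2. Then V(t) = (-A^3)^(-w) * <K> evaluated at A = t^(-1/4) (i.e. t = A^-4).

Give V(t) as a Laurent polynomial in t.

t^2 - t + 2 - 2*t^-1 + t^-2 - t^-3 + t^-4

Derivation:
Reading the diagram top to bottom ('/'-over between positions i,i+1 = s_i, '\'-over = s_i^-1): braid word = s1 s3 s1^-1 s1^-1 s2^-1 s1 s3 s2^-1 s3 s3^-1 s1^-1 s4^-1.
The presented braid s1 s3 s1^-1 s1^-1 s2^-1 s1 s3 s2^-1 s3 s3^-1 s1^-1 s4^-1 on 5 strands reduces by inverse Markov moves (closure unchanged at each step):
  Destabilize: the word has the form β·s4^-1 where s4^-1 occurs only as the final letter (β ∈ B_4); drop it and the last strand → 4 strands.
  Deconjugate: the word is γ·β·γ⁻¹ with γ = s1 s3 (prefix) and γ⁻¹ = s3^-1 s1^-1 (suffix); strip both.
Reduced to β = s1^-1 s1^-1 s2^-1 s1 s3 s2^-1 s3 on 4 strands, 7 crossings.
Compute on β:
Braid: s1^-1 s1^-1 s2^-1 s1 s3 s2^-1 s3 on 4 strands, 7 crossings.
Writhe w = (#positive) - (#negative) = 3 - 4 = -1.
Computing the Kauffman bracket via state sum. There are 2^7 = 128 states.
Smooth each crossing (0=||, 1=⌣⌢); contribution A^(Σ sign_k(1-2s_k)) * d^(L-1).
Tabulate the states by total A-exponent and number of loops L (A-exp: L × count):
  A^7: L=4 ×1
  A^5: L=3 ×7
  A^3: L=2 ×17, L=4 ×4
  A^1: L=1 ×14, L=3 ×20, L=5 ×1
  A^-1: L=2 ×27, L=4 ×8
  A^-3: L=1 ×5, L=3 ×15, L=5 ×1
  A^-5: L=2 ×4, L=4 ×3
  A^-7: L=3 ×1
Each group contributes A^e * Σ count * d^(L-1):
Powers of d = -A^2 - A^-2: d^2 = A^4 + 2 + A^-4; d^3 = -A^6 - 3*A^2 - 3*A^-2 - A^-6; d^4 = A^8 + 4*A^4 + 6 + 4*A^-4 + A^-8.
  A^7 * (d^3) = -A^13 - 3*A^9 - 3*A^5 - A
  A^5 * (7*d^2) = 7*A^9 + 14*A^5 + 7*A
  A^3 * (17*d + 4*d^3) = -4*A^9 - 29*A^5 - 29*A - 4*A^-3
  A^1 * (14 + 20*d^2 + d^4) = A^9 + 24*A^5 + 60*A + 24*A^-3 + A^-7
  A^-1 * (27*d + 8*d^3) = -8*A^5 - 51*A - 51*A^-3 - 8*A^-7
  A^-3 * (5 + 15*d^2 + d^4) = A^5 + 19*A + 41*A^-3 + 19*A^-7 + A^-11
  A^-5 * (4*d + 3*d^3) = -3*A - 13*A^-3 - 13*A^-7 - 3*A^-11
  A^-7 * (d^2) = A^-3 + 2*A^-7 + A^-11
Summing the groups: <K> = -A^13 + A^9 - A^5 + 2*A - 2*A^-3 + A^-7 - A^-11
Normalise by the writhe: (-A^3)^(-w) = (-A^3)^(1) = -A^3, so f(A) = -A^3 * <K> = A^16 - A^12 + A^8 - 2*A^4 + 2 - A^-4 + A^-8.
Substitute A = t^(-1/4), i.e. A^e → t^(-e/4): V(t) = t^2 - t + 2 - 2*t^-1 + t^-2 - t^-3 + t^-4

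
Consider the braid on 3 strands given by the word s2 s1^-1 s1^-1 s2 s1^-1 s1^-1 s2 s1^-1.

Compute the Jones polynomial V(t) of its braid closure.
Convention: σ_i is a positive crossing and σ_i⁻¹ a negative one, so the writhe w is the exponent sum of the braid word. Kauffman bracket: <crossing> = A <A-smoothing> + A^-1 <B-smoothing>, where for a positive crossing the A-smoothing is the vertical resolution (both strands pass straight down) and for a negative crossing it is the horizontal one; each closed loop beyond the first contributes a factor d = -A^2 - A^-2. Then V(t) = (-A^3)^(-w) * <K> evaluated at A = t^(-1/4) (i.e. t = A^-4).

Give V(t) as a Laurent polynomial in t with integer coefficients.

Braid: s2 s1^-1 s1^-1 s2 s1^-1 s1^-1 s2 s1^-1 on 3 strands, 8 crossings.
Writhe w = (#positive) - (#negative) = 3 - 5 = -2.
State-sum expansion of <K>. There are 2^8 = 256 states.
Each crossing splits two ways (0=vertical, 1=horizontal). The state's weight is A^(#A-smoothings - #B-smoothings) * d^(loops - 1).
Tabulate the states by total A-exponent and number of loops L (A-exp: L × count):
  A^8: L=6 ×1
  A^6: L=5 ×8
  A^4: L=4 ×28
  A^2: L=3 ×55, L=5 ×1
  A^0: L=2 ×63, L=4 ×7
  A^-2: L=1 ×35, L=3 ×21
  A^-4: L=2 ×26, L=4 ×2
  A^-6: L=3 ×8
  A^-8: L=4 ×1
Each group contributes A^e * Σ count * d^(L-1):
Powers of d = -A^2 - A^-2: d^2 = A^4 + 2 + A^-4; d^3 = -A^6 - 3*A^2 - 3*A^-2 - A^-6; d^4 = A^8 + 4*A^4 + 6 + 4*A^-4 + A^-8; d^5 = -A^10 - 5*A^6 - 10*A^2 - 10*A^-2 - 5*A^-6 - A^-10.
  A^8 * (d^5) = -A^18 - 5*A^14 - 10*A^10 - 10*A^6 - 5*A^2 - A^-2
  A^6 * (8*d^4) = 8*A^14 + 32*A^10 + 48*A^6 + 32*A^2 + 8*A^-2
  A^4 * (28*d^3) = -28*A^10 - 84*A^6 - 84*A^2 - 28*A^-2
  A^2 * (55*d^2 + d^4) = A^10 + 59*A^6 + 116*A^2 + 59*A^-2 + A^-6
  A^0 * (63*d + 7*d^3) = -7*A^6 - 84*A^2 - 84*A^-2 - 7*A^-6
  A^-2 * (35 + 21*d^2) = 21*A^2 + 77*A^-2 + 21*A^-6
  A^-4 * (26*d + 2*d^3) = -2*A^2 - 32*A^-2 - 32*A^-6 - 2*A^-10
  A^-6 * (8*d^2) = 8*A^-2 + 16*A^-6 + 8*A^-10
  A^-8 * (d^3) = -A^-2 - 3*A^-6 - 3*A^-10 - A^-14
Summing the groups: <K> = -A^18 + 3*A^14 - 5*A^10 + 6*A^6 - 6*A^2 + 6*A^-2 - 4*A^-6 + 3*A^-10 - A^-14
Normalise by the writhe: (-A^3)^(-w) = (-A^3)^(2) = A^6, so f(A) = A^6 * <K> = -A^24 + 3*A^20 - 5*A^16 + 6*A^12 - 6*A^8 + 6*A^4 - 4 + 3*A^-4 - A^-8.
Substitute A = t^(-1/4), i.e. A^e → t^(-e/4): V(t) = -t^2 + 3*t - 4 + 6*t^-1 - 6*t^-2 + 6*t^-3 - 5*t^-4 + 3*t^-5 - t^-6

Answer: -t^2 + 3*t - 4 + 6*t^-1 - 6*t^-2 + 6*t^-3 - 5*t^-4 + 3*t^-5 - t^-6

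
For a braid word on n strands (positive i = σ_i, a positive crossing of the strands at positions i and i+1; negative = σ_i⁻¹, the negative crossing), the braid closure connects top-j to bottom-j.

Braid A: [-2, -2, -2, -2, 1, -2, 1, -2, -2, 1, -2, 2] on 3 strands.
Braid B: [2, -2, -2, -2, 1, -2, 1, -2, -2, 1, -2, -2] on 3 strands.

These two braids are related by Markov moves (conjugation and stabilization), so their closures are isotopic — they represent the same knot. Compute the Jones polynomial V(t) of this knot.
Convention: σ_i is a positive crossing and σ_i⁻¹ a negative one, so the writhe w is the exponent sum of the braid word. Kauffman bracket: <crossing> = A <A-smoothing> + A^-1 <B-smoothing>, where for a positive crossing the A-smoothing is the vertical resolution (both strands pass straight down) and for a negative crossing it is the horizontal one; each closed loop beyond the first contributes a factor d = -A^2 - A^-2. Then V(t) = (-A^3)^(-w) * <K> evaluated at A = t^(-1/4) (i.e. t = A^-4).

Markov-equivalent braids have isotopic closures, hence identical knot invariants. Strip the Markov moves from each word to reach a common short braid β, then compute V(t) once on β.
Braid A: s2^-1 s2^-1 s2^-1 s2^-1 s1 s2^-1 s1 s2^-1 s2^-1 s1 s2^-1 s2 on 3 strands reduces by inverse Markov moves (closure unchanged at each step):
  Deconjugate: the word is γ·β·γ⁻¹ with γ = s2^-1 (prefix) and γ⁻¹ = s2 (suffix); strip both.
Reduced to β = s2^-1 s2^-1 s2^-1 s1 s2^-1 s1 s2^-1 s2^-1 s1 s2^-1 on 3 strands, 10 crossings.
Braid B: s2 s2^-1 s2^-1 s2^-1 s1 s2^-1 s1 s2^-1 s2^-1 s1 s2^-1 s2^-1 on 3 strands reduces by inverse Markov moves (closure unchanged at each step):
  Deconjugate: the word is γ·β·γ⁻¹ with γ = s2 (prefix) and γ⁻¹ = s2^-1 (suffix); strip both.
Reduced to β = s2^-1 s2^-1 s2^-1 s1 s2^-1 s1 s2^-1 s2^-1 s1 s2^-1 on 3 strands, 10 crossings.
Both give the same β = s2^-1 s2^-1 s2^-1 s1 s2^-1 s1 s2^-1 s2^-1 s1 s2^-1 on 3 strands, so one state sum suffices:
Braid: s2^-1 s2^-1 s2^-1 s1 s2^-1 s1 s2^-1 s2^-1 s1 s2^-1 on 3 strands, 10 crossings.
Writhe w = (#positive) - (#negative) = 3 - 7 = -4.
State-sum expansion of <K>. There are 2^10 = 1024 states.
Each crossing splits two ways (0=vertical, 1=horizontal). The state's weight is A^(#A-smoothings - #B-smoothings) * d^(loops - 1).
Tabulate the states by total A-exponent and number of loops L (A-exp: L × count):
  A^10: L=8 ×1
  A^8: L=7 ×10
  A^6: L=6 ×45
  A^4: L=5 ×119, L=7 ×1
  A^2: L=4 ×202, L=6 ×8
  A^0: L=3 ×224, L=5 ×28
  A^-2: L=2 ×156, L=4 ×53, L=6 ×1
  A^-4: L=1 ×57, L=3 ×59, L=5 ×4
  A^-6: L=2 ×38, L=4 ×7
  A^-8: L=3 ×10
  A^-10: L=4 ×1
Each group contributes A^e * Σ count * d^(L-1):
Powers of d = -A^2 - A^-2: d^2 = A^4 + 2 + A^-4; d^3 = -A^6 - 3*A^2 - 3*A^-2 - A^-6; d^4 = A^8 + 4*A^4 + 6 + 4*A^-4 + A^-8; d^5 = -A^10 - 5*A^6 - 10*A^2 - 10*A^-2 - 5*A^-6 - A^-10; d^6 = A^12 + 6*A^8 + 15*A^4 + 20 + 15*A^-4 + 6*A^-8 + A^-12; d^7 = -A^14 - 7*A^10 - 21*A^6 - 35*A^2 - 35*A^-2 - 21*A^-6 - 7*A^-10 - A^-14.
  A^10 * (d^7) = -A^24 - 7*A^20 - 21*A^16 - 35*A^12 - 35*A^8 - 21*A^4 - 7 - A^-4
  A^8 * (10*d^6) = 10*A^20 + 60*A^16 + 150*A^12 + 200*A^8 + 150*A^4 + 60 + 10*A^-4
  A^6 * (45*d^5) = -45*A^16 - 225*A^12 - 450*A^8 - 450*A^4 - 225 - 45*A^-4
  A^4 * (119*d^4 + d^6) = A^16 + 125*A^12 + 491*A^8 + 734*A^4 + 491 + 125*A^-4 + A^-8
  A^2 * (202*d^3 + 8*d^5) = -8*A^12 - 242*A^8 - 686*A^4 - 686 - 242*A^-4 - 8*A^-8
  A^0 * (224*d^2 + 28*d^4) = 28*A^8 + 336*A^4 + 616 + 336*A^-4 + 28*A^-8
  A^-2 * (156*d + 53*d^3 + d^5) = -A^8 - 58*A^4 - 325 - 325*A^-4 - 58*A^-8 - A^-12
  A^-4 * (57 + 59*d^2 + 4*d^4) = 4*A^4 + 75 + 199*A^-4 + 75*A^-8 + 4*A^-12
  A^-6 * (38*d + 7*d^3) = -7 - 59*A^-4 - 59*A^-8 - 7*A^-12
  A^-8 * (10*d^2) = 10*A^-4 + 20*A^-8 + 10*A^-12
  A^-10 * (d^3) = -A^-4 - 3*A^-8 - 3*A^-12 - A^-16
Summing the groups: <K> = -A^24 + 3*A^20 - 5*A^16 + 7*A^12 - 9*A^8 + 9*A^4 - 8 + 7*A^-4 - 4*A^-8 + 3*A^-12 - A^-16
Normalise by the writhe: (-A^3)^(-w) = (-A^3)^(4) = A^12, so f(A) = A^12 * <K> = -A^36 + 3*A^32 - 5*A^28 + 7*A^24 - 9*A^20 + 9*A^16 - 8*A^12 + 7*A^8 - 4*A^4 + 3 - A^-4.
Substitute A = t^(-1/4), i.e. A^e → t^(-e/4): V(t) = -t + 3 - 4*t^-1 + 7*t^-2 - 8*t^-3 + 9*t^-4 - 9*t^-5 + 7*t^-6 - 5*t^-7 + 3*t^-8 - t^-9

Answer: -t + 3 - 4*t^-1 + 7*t^-2 - 8*t^-3 + 9*t^-4 - 9*t^-5 + 7*t^-6 - 5*t^-7 + 3*t^-8 - t^-9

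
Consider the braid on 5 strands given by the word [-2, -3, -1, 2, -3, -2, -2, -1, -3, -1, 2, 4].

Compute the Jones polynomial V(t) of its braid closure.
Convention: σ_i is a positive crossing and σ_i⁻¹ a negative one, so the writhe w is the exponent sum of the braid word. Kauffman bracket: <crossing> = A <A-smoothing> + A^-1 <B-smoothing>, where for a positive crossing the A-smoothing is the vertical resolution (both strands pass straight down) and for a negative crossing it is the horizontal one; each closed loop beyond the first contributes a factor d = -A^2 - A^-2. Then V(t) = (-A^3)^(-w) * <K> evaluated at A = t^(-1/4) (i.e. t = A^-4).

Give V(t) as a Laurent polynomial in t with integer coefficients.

t^-2 - t^-3 + 3*t^-4 - 3*t^-5 + 4*t^-6 - 4*t^-7 + 2*t^-8 - 2*t^-9 + t^-10

Derivation:
The presented braid s2^-1 s3^-1 s1^-1 s2 s3^-1 s2^-1 s2^-1 s1^-1 s3^-1 s1^-1 s2 s4 on 5 strands reduces by inverse Markov moves (closure unchanged at each step):
  Destabilize: the word has the form β·s4 where s4 occurs only as the final letter (β ∈ B_4); drop it and the last strand → 4 strands.
  Deconjugate: the word is γ·β·γ⁻¹ with γ = s2^-1 (prefix) and γ⁻¹ = s2 (suffix); strip both.
Reduced to β = s3^-1 s1^-1 s2 s3^-1 s2^-1 s2^-1 s1^-1 s3^-1 s1^-1 on 4 strands, 9 crossings.
Compute on β:
Braid: s3^-1 s1^-1 s2 s3^-1 s2^-1 s2^-1 s1^-1 s3^-1 s1^-1 on 4 strands, 9 crossings.
Writhe w = (#positive) - (#negative) = 1 - 8 = -7.
Computing the Kauffman bracket via state sum. There are 2^9 = 512 states.
Smooth each crossing (0=||, 1=⌣⌢); contribution A^(Σ sign_k(1-2s_k)) * d^(L-1).
Tabulate the states by total A-exponent and number of loops L (A-exp: L × count):
  A^9: L=6 ×1
  A^7: L=5 ×9
  A^5: L=4 ×34, L=6 ×2
  A^3: L=3 ×67, L=5 ×17
  A^1: L=2 ×69, L=4 ×56, L=6 ×1
  A^-1: L=1 ×30, L=3 ×88, L=5 ×8
  A^-3: L=2 ×61, L=4 ×23
  A^-5: L=1 ×9, L=3 ×26, L=5 ×1
  A^-7: L=2 ×6, L=4 ×3
  A^-9: L=3 ×1
Each group contributes A^e * Σ count * d^(L-1):
Powers of d = -A^2 - A^-2: d^2 = A^4 + 2 + A^-4; d^3 = -A^6 - 3*A^2 - 3*A^-2 - A^-6; d^4 = A^8 + 4*A^4 + 6 + 4*A^-4 + A^-8; d^5 = -A^10 - 5*A^6 - 10*A^2 - 10*A^-2 - 5*A^-6 - A^-10.
  A^9 * (d^5) = -A^19 - 5*A^15 - 10*A^11 - 10*A^7 - 5*A^3 - A^-1
  A^7 * (9*d^4) = 9*A^15 + 36*A^11 + 54*A^7 + 36*A^3 + 9*A^-1
  A^5 * (34*d^3 + 2*d^5) = -2*A^15 - 44*A^11 - 122*A^7 - 122*A^3 - 44*A^-1 - 2*A^-5
  A^3 * (67*d^2 + 17*d^4) = 17*A^11 + 135*A^7 + 236*A^3 + 135*A^-1 + 17*A^-5
  A^1 * (69*d + 56*d^3 + d^5) = -A^11 - 61*A^7 - 247*A^3 - 247*A^-1 - 61*A^-5 - A^-9
  A^-1 * (30 + 88*d^2 + 8*d^4) = 8*A^7 + 120*A^3 + 254*A^-1 + 120*A^-5 + 8*A^-9
  A^-3 * (61*d + 23*d^3) = -23*A^3 - 130*A^-1 - 130*A^-5 - 23*A^-9
  A^-5 * (9 + 26*d^2 + d^4) = A^3 + 30*A^-1 + 67*A^-5 + 30*A^-9 + A^-13
  A^-7 * (6*d + 3*d^3) = -3*A^-1 - 15*A^-5 - 15*A^-9 - 3*A^-13
  A^-9 * (d^2) = A^-5 + 2*A^-9 + A^-13
Summing the groups: <K> = -A^19 + 2*A^15 - 2*A^11 + 4*A^7 - 4*A^3 + 3*A^-1 - 3*A^-5 + A^-9 - A^-13
Normalise by the writhe: (-A^3)^(-w) = (-A^3)^(7) = -A^21, so f(A) = -A^21 * <K> = A^40 - 2*A^36 + 2*A^32 - 4*A^28 + 4*A^24 - 3*A^20 + 3*A^16 - A^12 + A^8.
Substitute A = t^(-1/4), i.e. A^e → t^(-e/4): V(t) = t^-2 - t^-3 + 3*t^-4 - 3*t^-5 + 4*t^-6 - 4*t^-7 + 2*t^-8 - 2*t^-9 + t^-10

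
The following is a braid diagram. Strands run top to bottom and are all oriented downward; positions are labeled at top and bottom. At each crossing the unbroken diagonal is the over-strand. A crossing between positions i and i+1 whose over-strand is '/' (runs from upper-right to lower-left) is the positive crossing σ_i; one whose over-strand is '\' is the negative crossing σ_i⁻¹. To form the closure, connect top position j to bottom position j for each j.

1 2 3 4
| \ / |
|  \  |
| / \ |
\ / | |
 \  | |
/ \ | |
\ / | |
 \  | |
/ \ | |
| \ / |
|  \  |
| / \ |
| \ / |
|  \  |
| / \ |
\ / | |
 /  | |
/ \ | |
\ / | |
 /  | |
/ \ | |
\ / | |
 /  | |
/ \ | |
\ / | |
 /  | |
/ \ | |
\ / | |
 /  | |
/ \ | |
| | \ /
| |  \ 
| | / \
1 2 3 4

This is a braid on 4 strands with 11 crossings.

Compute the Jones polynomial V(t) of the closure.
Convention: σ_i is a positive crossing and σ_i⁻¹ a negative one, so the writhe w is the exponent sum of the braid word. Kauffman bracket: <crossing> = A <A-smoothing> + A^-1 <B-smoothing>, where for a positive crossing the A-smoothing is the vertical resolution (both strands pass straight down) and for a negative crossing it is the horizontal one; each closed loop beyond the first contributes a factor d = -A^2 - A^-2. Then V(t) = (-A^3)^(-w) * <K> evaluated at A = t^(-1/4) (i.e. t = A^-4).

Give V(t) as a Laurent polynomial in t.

Reading the diagram top to bottom ('/'-over between positions i,i+1 = s_i, '\'-over = s_i^-1): braid word = s2^-1 s1^-1 s1^-1 s2^-1 s2^-1 s1 s1 s1 s1 s1 s3^-1.
The presented braid s2^-1 s1^-1 s1^-1 s2^-1 s2^-1 s1 s1 s1 s1 s1 s3^-1 on 4 strands reduces by inverse Markov moves (closure unchanged at each step):
  Destabilize: the word has the form β·s3^-1 where s3^-1 occurs only as the final letter (β ∈ B_3); drop it and the last strand → 3 strands.
Reduced to β = s2^-1 s1^-1 s1^-1 s2^-1 s2^-1 s1 s1 s1 s1 s1 on 3 strands, 10 crossings.
Compute on β:
Braid: s2^-1 s1^-1 s1^-1 s2^-1 s2^-1 s1 s1 s1 s1 s1 on 3 strands, 10 crossings.
Writhe w = (#positive) - (#negative) = 5 - 5 = 0.
State-sum expansion of <K>. There are 2^10 = 1024 states.
Smooth each crossing (0=||, 1=⌣⌢); contribution A^(Σ sign_k(1-2s_k)) * d^(L-1).
Tabulate the states by total A-exponent and number of loops L (A-exp: L × count):
  A^10: L=4 ×1
  A^8: L=3 ×10
  A^6: L=2 ×29, L=4 ×16
  A^4: L=1 ×26, L=3 ×74, L=5 ×20
  A^2: L=2 ×90, L=4 ×105, L=6 ×15
  A^0: L=1 ×15, L=3 ×141, L=5 ×90, L=7 ×6
  A^-2: L=2 ×35, L=4 ×130, L=6 ×44, L=8 ×1
  A^-4: L=3 ×40, L=5 ×69, L=7 ×11
  A^-6: L=4 ×25, L=6 ×19, L=8 ×1
  A^-8: L=5 ×8, L=7 ×2
  A^-10: L=6 ×1
Each group contributes A^e * Σ count * d^(L-1):
Powers of d = -A^2 - A^-2: d^2 = A^4 + 2 + A^-4; d^3 = -A^6 - 3*A^2 - 3*A^-2 - A^-6; d^4 = A^8 + 4*A^4 + 6 + 4*A^-4 + A^-8; d^5 = -A^10 - 5*A^6 - 10*A^2 - 10*A^-2 - 5*A^-6 - A^-10; d^6 = A^12 + 6*A^8 + 15*A^4 + 20 + 15*A^-4 + 6*A^-8 + A^-12; d^7 = -A^14 - 7*A^10 - 21*A^6 - 35*A^2 - 35*A^-2 - 21*A^-6 - 7*A^-10 - A^-14.
  A^10 * (d^3) = -A^16 - 3*A^12 - 3*A^8 - A^4
  A^8 * (10*d^2) = 10*A^12 + 20*A^8 + 10*A^4
  A^6 * (29*d + 16*d^3) = -16*A^12 - 77*A^8 - 77*A^4 - 16
  A^4 * (26 + 74*d^2 + 20*d^4) = 20*A^12 + 154*A^8 + 294*A^4 + 154 + 20*A^-4
  A^2 * (90*d + 105*d^3 + 15*d^5) = -15*A^12 - 180*A^8 - 555*A^4 - 555 - 180*A^-4 - 15*A^-8
  A^0 * (15 + 141*d^2 + 90*d^4 + 6*d^6) = 6*A^12 + 126*A^8 + 591*A^4 + 957 + 591*A^-4 + 126*A^-8 + 6*A^-12
  A^-2 * (35*d + 130*d^3 + 44*d^5 + d^7) = -A^12 - 51*A^8 - 371*A^4 - 900 - 900*A^-4 - 371*A^-8 - 51*A^-12 - A^-16
  A^-4 * (40*d^2 + 69*d^4 + 11*d^6) = 11*A^8 + 135*A^4 + 481 + 714*A^-4 + 481*A^-8 + 135*A^-12 + 11*A^-16
  A^-6 * (25*d^3 + 19*d^5 + d^7) = -A^8 - 26*A^4 - 141 - 300*A^-4 - 300*A^-8 - 141*A^-12 - 26*A^-16 - A^-20
  A^-8 * (8*d^4 + 2*d^6) = 2*A^4 + 20 + 62*A^-4 + 88*A^-8 + 62*A^-12 + 20*A^-16 + 2*A^-20
  A^-10 * (d^5) = -1 - 5*A^-4 - 10*A^-8 - 10*A^-12 - 5*A^-16 - A^-20
Summing the groups: <K> = -A^16 + A^12 - A^8 + 2*A^4 - 1 + 2*A^-4 - A^-8 + A^-12 - A^-16
Normalise by the writhe: (-A^3)^(-w) = (-A^3)^(0) = 1, so f(A) = 1 * <K> = -A^16 + A^12 - A^8 + 2*A^4 - 1 + 2*A^-4 - A^-8 + A^-12 - A^-16.
Substitute A = t^(-1/4), i.e. A^e → t^(-e/4): V(t) = -t^4 + t^3 - t^2 + 2*t - 1 + 2*t^-1 - t^-2 + t^-3 - t^-4

Answer: -t^4 + t^3 - t^2 + 2*t - 1 + 2*t^-1 - t^-2 + t^-3 - t^-4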